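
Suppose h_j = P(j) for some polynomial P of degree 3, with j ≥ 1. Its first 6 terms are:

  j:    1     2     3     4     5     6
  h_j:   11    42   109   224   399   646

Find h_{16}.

1st diffs: 31, 67, 115, 175, 247.
2nd diffs: 36, 48, 60, 72.
3rd diffs: 12, 12, 12 (constant).
Newton forward-difference form: h_j = 11 + 31·C(j-1,1) + 36·C(j-1,2) + 12·C(j-1,3).
At j = 16: j-1 = 15, so h_{16} = 11 + 465 + 3780 + 5460 = 9716.

9716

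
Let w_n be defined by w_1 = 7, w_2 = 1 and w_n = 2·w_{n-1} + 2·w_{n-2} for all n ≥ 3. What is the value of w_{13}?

305728

w_3 = 16;  w_4 = 34;  w_5 = 100;  …;  w_{10} = 14992;  w_{11} = 40960;  w_{12} = 111904;  w_{13} = 305728.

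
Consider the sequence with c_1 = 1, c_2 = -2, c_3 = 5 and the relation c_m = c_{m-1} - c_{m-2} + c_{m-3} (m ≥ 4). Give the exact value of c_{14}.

c_4 = 8  c_5 = 1  c_6 = -2  …  c_{11} = 5  c_{12} = 8  c_{13} = 1  c_{14} = -2.

-2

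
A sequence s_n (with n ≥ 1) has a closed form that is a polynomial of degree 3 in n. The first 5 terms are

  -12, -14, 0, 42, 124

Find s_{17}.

1st diffs: -2, 14, 42, 82.
2nd diffs: 16, 28, 40.
3rd diffs: 12, 12 (constant).
Newton forward-difference form: s_n = -12 + (-2)·C(n-1,1) + 16·C(n-1,2) + 12·C(n-1,3).
At n = 17: n-1 = 16, so s_{17} = -12 - 32 + 1920 + 6720 = 8596.

8596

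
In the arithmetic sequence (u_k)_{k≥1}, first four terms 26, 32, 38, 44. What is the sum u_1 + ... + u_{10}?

530

Common difference d = 6.
u_k = 26 + (k - 1)·6.
u_{10} = 80; S = 10·(26 + 80)/2 = 530.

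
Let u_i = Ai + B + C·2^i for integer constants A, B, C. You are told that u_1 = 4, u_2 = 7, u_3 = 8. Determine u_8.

At i = 1, 2, 3: A + B + 2C = 4; 2A + B + 4C = 7; 3A + B + 8C = 8.
Subtracting the first from the second: A + 2C = 3.
Subtracting the second from the third: A + 4C = 1.
Solving: C = -1, A = 5, then B = 1.
Therefore u_8 = 40 + 1 + (-1)·256 = -215.

-215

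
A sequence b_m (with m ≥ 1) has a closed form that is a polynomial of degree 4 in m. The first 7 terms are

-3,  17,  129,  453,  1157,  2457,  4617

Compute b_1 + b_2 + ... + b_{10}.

49206

1st diffs: 20, 112, 324, 704, 1300, 2160.
2nd diffs: 92, 212, 380, 596, 860.
3rd diffs: 120, 168, 216, 264.
4th diffs: 48, 48, 48 (constant).
So b_m = 2m^4 - 4m^2 + 2m - 3.
Continuing: 7949, 12813, 19617.
Summing m = 1..10 (10 terms) gives 49206.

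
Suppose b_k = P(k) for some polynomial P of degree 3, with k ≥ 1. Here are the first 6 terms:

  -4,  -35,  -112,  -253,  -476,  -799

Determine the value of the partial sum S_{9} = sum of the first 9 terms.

-7284

1st diffs: -31, -77, -141, -223, -323.
2nd diffs: -46, -64, -82, -100.
3rd diffs: -18, -18, -18 (constant).
So b_k = -3k^3 - 5k^2 + 5k - 1.
Continuing: -1240, -1817, -2548.
Summing k = 1..9 (9 terms) gives -7284.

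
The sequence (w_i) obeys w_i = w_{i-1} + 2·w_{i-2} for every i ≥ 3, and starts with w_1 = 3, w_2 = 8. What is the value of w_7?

Applying the relation repeatedly:
w_3 = 14;  w_4 = 30;  w_5 = 58;  w_6 = 118;  w_7 = 234.
(Characteristic roots are 2 and -1.)

234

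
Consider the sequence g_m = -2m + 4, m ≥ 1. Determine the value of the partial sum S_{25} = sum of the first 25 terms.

Over m = 1..25: Σm = 325.
Total = (-2)·325 + (4)·25 = -550.

-550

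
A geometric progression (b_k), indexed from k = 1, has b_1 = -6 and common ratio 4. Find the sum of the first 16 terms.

b_k = (-6)·4^(k-1).
S = (-6)·(4^16 - 1)/(4 - 1) = (-6)·(4294967296 - 1)/(3) = -8589934590.

-8589934590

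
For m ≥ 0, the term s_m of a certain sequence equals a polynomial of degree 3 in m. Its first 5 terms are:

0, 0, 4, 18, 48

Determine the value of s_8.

448

1st diffs: 0, 4, 14, 30.
2nd diffs: 4, 10, 16.
3rd diffs: 6, 6 (constant).
Newton forward-difference form: s_m = 4·C(m,2) + 6·C(m,3).
At m = 8: m = 8, so s_8 = 112 + 336 = 448.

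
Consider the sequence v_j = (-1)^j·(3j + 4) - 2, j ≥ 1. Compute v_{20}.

(-1)^20 = 1; 3j + 4 at j=20 is 64; so v_{20} = 62.

62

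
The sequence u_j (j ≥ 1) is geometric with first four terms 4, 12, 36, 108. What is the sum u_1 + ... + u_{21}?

Common ratio r = 3.
u_j = 4·3^(j-1).
S = 4·(3^21 - 1)/(3 - 1) = 4·(10460353203 - 1)/(2) = 20920706404.

20920706404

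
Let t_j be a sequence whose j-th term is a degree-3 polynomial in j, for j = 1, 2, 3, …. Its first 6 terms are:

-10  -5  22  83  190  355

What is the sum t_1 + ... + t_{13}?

15132

1st diffs: 5, 27, 61, 107, 165.
2nd diffs: 22, 34, 46, 58.
3rd diffs: 12, 12, 12 (constant).
Newton forward-difference form: t_j = -10 + 5·C(j-1,1) + 22·C(j-1,2) + 12·C(j-1,3).
Continuing: …, 590, 907, 1318, 1835, …, t_{13} = 4142.
Summing j = 1..13 (13 terms) gives 15132.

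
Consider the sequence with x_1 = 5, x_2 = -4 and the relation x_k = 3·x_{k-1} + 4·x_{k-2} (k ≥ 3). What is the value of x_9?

Iterate the recurrence:
x_3 = 8  x_4 = 8  x_5 = 56  x_6 = 200  x_7 = 824  x_8 = 3272  x_9 = 13112.
(Characteristic roots are 4 and -1.)

13112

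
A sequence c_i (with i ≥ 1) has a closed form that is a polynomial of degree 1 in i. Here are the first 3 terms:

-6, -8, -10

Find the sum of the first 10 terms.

-150

1st diffs: -2, -2 (constant).
So c_i = -2i - 4.
Continuing: …, -12, -14, -16, -18, …, c_{10} = -24.
Summing i = 1..10 (10 terms) gives -150.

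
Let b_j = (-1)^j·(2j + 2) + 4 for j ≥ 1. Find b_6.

(-1)^6 = 1; 2j + 2 at j=6 is 14; so b_6 = 18.

18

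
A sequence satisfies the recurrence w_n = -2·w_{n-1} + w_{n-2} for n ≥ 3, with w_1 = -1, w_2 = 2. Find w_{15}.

Compute successive terms:
w_3 = -5, w_4 = 12, w_5 = -29, …, w_{12} = 13860, w_{13} = -33461, w_{14} = 80782, w_{15} = -195025.

-195025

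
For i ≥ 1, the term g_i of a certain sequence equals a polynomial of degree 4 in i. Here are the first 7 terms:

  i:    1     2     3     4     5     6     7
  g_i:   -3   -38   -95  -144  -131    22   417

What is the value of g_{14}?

23566

1st diffs: -35, -57, -49, 13, 153, 395.
2nd diffs: -22, 8, 62, 140, 242.
3rd diffs: 30, 54, 78, 102.
4th diffs: 24, 24, 24 (constant).
Newton forward-difference form: g_i = -3 + (-35)·C(i-1,1) + (-22)·C(i-1,2) + 30·C(i-1,3) + 24·C(i-1,4).
At i = 14: i-1 = 13, so g_{14} = -3 - 455 - 1716 + 8580 + 17160 = 23566.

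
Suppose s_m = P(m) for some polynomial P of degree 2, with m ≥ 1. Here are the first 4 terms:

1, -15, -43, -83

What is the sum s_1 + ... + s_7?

-749

1st diffs: -16, -28, -40.
2nd diffs: -12, -12 (constant).
Newton forward-difference form: s_m = 1 + (-16)·C(m-1,1) + (-12)·C(m-1,2).
Continuing: -135, -199, -275.
Summing m = 1..7 (7 terms) gives -749.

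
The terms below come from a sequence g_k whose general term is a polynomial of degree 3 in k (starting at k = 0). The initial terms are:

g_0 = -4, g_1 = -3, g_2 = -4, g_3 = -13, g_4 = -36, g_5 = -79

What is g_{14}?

1st diffs: 1, -1, -9, -23, -43.
2nd diffs: -2, -8, -14, -20.
3rd diffs: -6, -6, -6 (constant).
Newton forward-difference form: g_k = -4 + 1·C(k,1) + (-2)·C(k,2) + (-6)·C(k,3).
At k = 14: k = 14, so g_{14} = -4 + 14 - 182 - 2184 = -2356.

-2356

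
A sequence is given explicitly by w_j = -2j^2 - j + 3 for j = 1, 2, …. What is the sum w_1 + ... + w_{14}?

-2093

Over j = 1..14: Σj = 105, Σj² = 1015.
Total = (-2)·1015 + (-1)·105 + (3)·14 = -2093.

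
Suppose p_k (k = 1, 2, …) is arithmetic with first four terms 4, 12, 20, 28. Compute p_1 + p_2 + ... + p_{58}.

13456

Common difference d = 8.
p_k = 4 + (k - 1)·8.
p_{58} = 460; S = 58·(4 + 460)/2 = 13456.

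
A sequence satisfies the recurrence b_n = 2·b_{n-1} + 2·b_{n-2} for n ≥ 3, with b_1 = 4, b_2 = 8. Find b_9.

Compute successive terms:
b_3 = 24; b_4 = 64; b_5 = 176; b_6 = 480; b_7 = 1312; b_8 = 3584; b_9 = 9792.

9792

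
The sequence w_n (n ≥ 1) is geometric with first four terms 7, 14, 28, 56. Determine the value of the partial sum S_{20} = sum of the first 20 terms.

Common ratio r = 2.
w_n = 7·2^(n-1).
S = 7·(2^20 - 1)/(2 - 1) = 7·(1048576 - 1)/(1) = 7340025.

7340025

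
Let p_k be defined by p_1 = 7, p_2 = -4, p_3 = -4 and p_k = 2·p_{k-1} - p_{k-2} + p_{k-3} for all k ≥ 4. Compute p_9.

p_4 = 3, p_5 = 6, p_6 = 5, p_7 = 7, p_8 = 15, p_9 = 28.

28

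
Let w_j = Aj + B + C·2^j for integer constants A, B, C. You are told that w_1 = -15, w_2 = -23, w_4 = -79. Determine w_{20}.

-5242847

Plug in j = 1, 2, 4: A + B + 2C = -15; 2A + B + 4C = -23; 4A + B + 16C = -79.
Subtracting the first from the second: A + 2C = -8.
Subtracting the second from the third: 2A + 12C = -56.
Solving: C = -5, A = 2, then B = -7.
Hence w_{20} = 2·20 + (-7) + (-5)·1048576 = -5242847.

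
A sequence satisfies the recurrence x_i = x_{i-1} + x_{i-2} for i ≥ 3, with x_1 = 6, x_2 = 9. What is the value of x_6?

Compute successive terms:
x_3 = 15  x_4 = 24  x_5 = 39  x_6 = 63.

63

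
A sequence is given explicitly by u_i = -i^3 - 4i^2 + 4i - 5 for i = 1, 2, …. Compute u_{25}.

u_{25} = -1·25^3 - 4·25^2 + 4·25 - 5 = -18030.

-18030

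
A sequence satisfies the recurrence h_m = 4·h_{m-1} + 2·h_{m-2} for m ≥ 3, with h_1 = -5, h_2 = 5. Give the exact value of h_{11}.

Step forward from the initial values:
h_3 = 10;  h_4 = 50;  h_5 = 220;  h_6 = 980;  h_7 = 4360;  h_8 = 19400;  h_9 = 86320;  h_{10} = 384080;  h_{11} = 1708960.

1708960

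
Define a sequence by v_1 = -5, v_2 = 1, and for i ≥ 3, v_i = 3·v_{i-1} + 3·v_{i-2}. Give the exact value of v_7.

Compute successive terms:
v_3 = -12  v_4 = -33  v_5 = -135  v_6 = -504  v_7 = -1917.

-1917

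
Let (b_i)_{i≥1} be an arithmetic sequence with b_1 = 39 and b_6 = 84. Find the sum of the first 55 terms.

15510

Common difference d = (84 - 39) / (6 - 1) = 9.
b_i = 39 + (i - 1)·9.
b_{55} = 525; S = 55·(39 + 525)/2 = 15510.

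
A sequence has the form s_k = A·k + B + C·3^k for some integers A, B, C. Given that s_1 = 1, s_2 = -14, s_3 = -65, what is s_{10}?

Plug in k = 1, 2, 3: A + B + 3C = 1; 2A + B + 9C = -14; 3A + B + 27C = -65.
Subtracting the first from the second: A + 6C = -15.
Subtracting the second from the third: A + 18C = -51.
Solving: C = -3, A = 3, then B = 7.
Therefore s_{10} = 30 + 7 + (-3)·59049 = -177110.

-177110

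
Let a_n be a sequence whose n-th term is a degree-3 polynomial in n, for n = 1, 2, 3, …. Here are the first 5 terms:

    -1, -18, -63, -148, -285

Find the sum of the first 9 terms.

-4485

1st diffs: -17, -45, -85, -137.
2nd diffs: -28, -40, -52.
3rd diffs: -12, -12 (constant).
Newton forward-difference form: a_n = -1 + (-17)·C(n-1,1) + (-28)·C(n-1,2) + (-12)·C(n-1,3).
Continuing: -486, -763, -1128, -1593.
Summing n = 1..9 (9 terms) gives -4485.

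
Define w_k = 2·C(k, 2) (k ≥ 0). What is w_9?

72

C(9, 2) = 36, so w_9 = 72.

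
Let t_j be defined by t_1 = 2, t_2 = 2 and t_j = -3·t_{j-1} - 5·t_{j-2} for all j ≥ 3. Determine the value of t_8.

-862

Step forward from the initial values:
t_3 = -16  t_4 = 38  t_5 = -34  t_6 = -88  t_7 = 434  t_8 = -862.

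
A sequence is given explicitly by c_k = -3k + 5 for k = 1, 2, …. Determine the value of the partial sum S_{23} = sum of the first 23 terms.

Over k = 1..23: Σk = 276.
Total = (-3)·276 + (5)·23 = -713.

-713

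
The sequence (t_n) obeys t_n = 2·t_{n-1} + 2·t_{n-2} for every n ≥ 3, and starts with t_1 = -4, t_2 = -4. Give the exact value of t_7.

-832

Step forward from the initial values:
t_3 = -16  t_4 = -40  t_5 = -112  t_6 = -304  t_7 = -832.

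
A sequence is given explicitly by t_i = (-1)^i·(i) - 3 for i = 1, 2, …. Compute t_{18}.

(-1)^18 = 1; i at i=18 is 18; so t_{18} = 15.

15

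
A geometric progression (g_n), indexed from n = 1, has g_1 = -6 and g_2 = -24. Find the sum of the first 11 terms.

Common ratio r = 4.
g_n = (-6)·4^(n-1).
S = (-6)·(4^11 - 1)/(4 - 1) = (-6)·(4194304 - 1)/(3) = -8388606.

-8388606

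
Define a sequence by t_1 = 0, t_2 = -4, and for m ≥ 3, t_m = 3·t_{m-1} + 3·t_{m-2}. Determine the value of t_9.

-37260

Compute successive terms:
t_3 = -12;  t_4 = -48;  t_5 = -180;  t_6 = -684;  t_7 = -2592;  t_8 = -9828;  t_9 = -37260.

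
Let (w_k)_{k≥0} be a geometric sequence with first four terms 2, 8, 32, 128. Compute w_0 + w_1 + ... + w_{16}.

11453246122

Common ratio r = 4.
w_k = 2·4^(k-0).
S = 2·(4^17 - 1)/(4 - 1) = 2·(17179869184 - 1)/(3) = 11453246122.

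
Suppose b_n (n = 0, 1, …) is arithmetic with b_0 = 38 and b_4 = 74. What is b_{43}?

425

Common difference d = (74 - 38) / (4 - 0) = 9.
b_n = 38 + (n - 0)·9.
b_{43} = 38 + 43·9 = 425.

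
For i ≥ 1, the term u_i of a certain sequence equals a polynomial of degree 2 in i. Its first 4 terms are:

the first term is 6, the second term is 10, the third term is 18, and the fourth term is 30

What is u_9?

150

1st diffs: 4, 8, 12.
2nd diffs: 4, 4 (constant).
Newton forward-difference form: u_i = 6 + 4·C(i-1,1) + 4·C(i-1,2).
At i = 9: i-1 = 8, so u_9 = 6 + 32 + 112 = 150.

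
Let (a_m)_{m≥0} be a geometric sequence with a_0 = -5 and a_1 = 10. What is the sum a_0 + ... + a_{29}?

1789569705

Common ratio r = -2.
a_m = (-5)·(-2)^(m-0).
S = (-5)·((-2)^30 - 1)/(-2 - 1) = (-5)·(1073741824 - 1)/(-3) = 1789569705.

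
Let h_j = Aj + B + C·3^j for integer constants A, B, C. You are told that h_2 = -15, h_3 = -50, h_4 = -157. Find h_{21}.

-20920706384

At j = 2, 3, 4: 2A + B + 9C = -15; 3A + B + 27C = -50; 4A + B + 81C = -157.
Subtracting the first from the second: A + 18C = -35.
Subtracting the second from the third: A + 54C = -107.
Solving: C = -2, A = 1, then B = 1.
Therefore h_{21} = 21 + 1 + (-2)·10460353203 = -20920706384.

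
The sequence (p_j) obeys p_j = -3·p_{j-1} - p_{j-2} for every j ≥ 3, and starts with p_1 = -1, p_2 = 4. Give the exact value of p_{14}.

Step forward from the initial values:
p_3 = -11;  p_4 = 29;  p_5 = -76;  …;  p_{11} = -24476;  p_{12} = 64079;  p_{13} = -167761;  p_{14} = 439204.

439204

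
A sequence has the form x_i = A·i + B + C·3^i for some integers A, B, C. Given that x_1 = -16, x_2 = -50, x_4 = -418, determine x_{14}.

The three given values yield: A + B + 3C = -16; 2A + B + 9C = -50; 4A + B + 81C = -418.
Subtracting the first from the second: A + 6C = -34.
Subtracting the second from the third: 2A + 72C = -368.
Solving: C = -5, A = -4, then B = 3.
Therefore x_{14} = -56 + 3 + (-5)·4782969 = -23914898.

-23914898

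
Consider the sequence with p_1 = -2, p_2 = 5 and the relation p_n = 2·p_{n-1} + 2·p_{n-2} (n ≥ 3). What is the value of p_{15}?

p_3 = 6  p_4 = 22  p_5 = 56  …  p_{12} = 64608  p_{13} = 176512  p_{14} = 482240  p_{15} = 1317504.

1317504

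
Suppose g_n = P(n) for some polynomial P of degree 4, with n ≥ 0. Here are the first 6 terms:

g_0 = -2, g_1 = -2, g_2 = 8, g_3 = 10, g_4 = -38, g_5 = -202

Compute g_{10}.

1st diffs: 0, 10, 2, -48, -164.
2nd diffs: 10, -8, -50, -116.
3rd diffs: -18, -42, -66.
4th diffs: -24, -24 (constant).
So g_n = -n^4 + 3n^3 + 3n^2 - 5n - 2.
Evaluating at n = 10 gives g_{10} = -6752.

-6752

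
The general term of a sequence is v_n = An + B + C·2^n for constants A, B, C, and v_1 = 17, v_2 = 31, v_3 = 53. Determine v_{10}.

The three given values yield: A + B + 2C = 17; 2A + B + 4C = 31; 3A + B + 8C = 53.
Subtracting the first from the second: A + 2C = 14.
Subtracting the second from the third: A + 4C = 22.
Solving: C = 4, A = 6, then B = 3.
Hence v_{10} = 6·10 + 3 + 4·1024 = 4159.

4159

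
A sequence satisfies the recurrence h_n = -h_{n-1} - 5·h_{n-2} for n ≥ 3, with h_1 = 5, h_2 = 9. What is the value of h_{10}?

-9531

Iterate the recurrence:
h_3 = -34;  h_4 = -11;  h_5 = 181;  h_6 = -126;  h_7 = -779;  h_8 = 1409;  h_9 = 2486;  h_{10} = -9531.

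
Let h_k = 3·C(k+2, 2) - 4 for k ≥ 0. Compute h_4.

C(6, 2) = 15, so h_4 = 41.

41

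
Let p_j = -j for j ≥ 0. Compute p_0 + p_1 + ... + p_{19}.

-190

Over j = 0..19: Σj = 190.
Total = (-1)·190 = -190.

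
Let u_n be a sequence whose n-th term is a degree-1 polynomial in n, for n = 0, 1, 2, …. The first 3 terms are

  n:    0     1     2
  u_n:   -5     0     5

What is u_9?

1st diffs: 5, 5 (constant).
So u_n = 5n - 5.
Evaluating at n = 9 gives u_9 = 40.

40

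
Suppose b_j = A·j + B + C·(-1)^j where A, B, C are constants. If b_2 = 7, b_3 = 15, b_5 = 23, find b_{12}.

Write the equations: 2A + B + C = 7; 3A + B - C = 15; 5A + B - C = 23.
Subtracting the first from the second: A - 2C = 8.
Subtracting the second from the third: 2A = 8.
Solving: C = -2, A = 4, then B = 1.
Therefore b_{12} = 48 + 1 + (-2)·1 = 47.

47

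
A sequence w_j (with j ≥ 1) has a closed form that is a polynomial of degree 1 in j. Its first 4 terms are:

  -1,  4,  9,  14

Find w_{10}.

1st diffs: 5, 5, 5 (constant).
So w_j = 5j - 6.
Evaluating at j = 10 gives w_{10} = 44.

44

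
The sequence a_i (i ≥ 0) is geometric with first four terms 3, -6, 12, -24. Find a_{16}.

196608

Common ratio r = -2.
a_i = 3·(-2)^(i-0).
a_{16} = 3·(-2)^16 = 196608.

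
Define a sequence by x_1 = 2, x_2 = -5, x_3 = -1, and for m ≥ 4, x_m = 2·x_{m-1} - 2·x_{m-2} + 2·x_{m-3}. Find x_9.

x_4 = 12  x_5 = 16  x_6 = 6  x_7 = 4  x_8 = 28  x_9 = 60.

60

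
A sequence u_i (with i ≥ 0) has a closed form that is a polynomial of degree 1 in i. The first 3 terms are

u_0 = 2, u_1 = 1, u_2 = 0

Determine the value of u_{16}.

-14

1st diffs: -1, -1 (constant).
So u_i = -i + 2.
Evaluating at i = 16 gives u_{16} = -14.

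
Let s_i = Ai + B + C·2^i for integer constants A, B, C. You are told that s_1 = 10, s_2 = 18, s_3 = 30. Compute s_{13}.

Plug in i = 1, 2, 3: A + B + 2C = 10; 2A + B + 4C = 18; 3A + B + 8C = 30.
Subtracting the first from the second: A + 2C = 8.
Subtracting the second from the third: A + 4C = 12.
Solving: C = 2, A = 4, then B = 2.
Therefore s_{13} = 52 + 2 + 2·8192 = 16438.

16438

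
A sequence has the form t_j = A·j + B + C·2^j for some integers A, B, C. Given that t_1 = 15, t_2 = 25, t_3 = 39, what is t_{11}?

4167

At j = 1, 2, 3: A + B + 2C = 15; 2A + B + 4C = 25; 3A + B + 8C = 39.
Subtracting the first from the second: A + 2C = 10.
Subtracting the second from the third: A + 4C = 14.
Solving: C = 2, A = 6, then B = 5.
So t_j = 6·j + 5 + 2·2^j; at j=11 this is 4167.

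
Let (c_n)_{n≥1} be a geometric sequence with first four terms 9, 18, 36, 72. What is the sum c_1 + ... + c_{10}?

Common ratio r = 2.
c_n = 9·2^(n-1).
S = 9·(2^10 - 1)/(2 - 1) = 9·(1024 - 1)/(1) = 9207.

9207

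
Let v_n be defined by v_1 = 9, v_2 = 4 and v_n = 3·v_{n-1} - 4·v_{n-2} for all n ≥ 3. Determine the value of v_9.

2904

Step forward from the initial values:
v_3 = -24;  v_4 = -88;  v_5 = -168;  v_6 = -152;  v_7 = 216;  v_8 = 1256;  v_9 = 2904.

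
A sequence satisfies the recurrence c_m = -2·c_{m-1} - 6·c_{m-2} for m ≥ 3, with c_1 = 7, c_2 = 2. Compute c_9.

Step forward from the initial values:
c_3 = -46;  c_4 = 80;  c_5 = 116;  c_6 = -712;  c_7 = 728;  c_8 = 2816;  c_9 = -10000.

-10000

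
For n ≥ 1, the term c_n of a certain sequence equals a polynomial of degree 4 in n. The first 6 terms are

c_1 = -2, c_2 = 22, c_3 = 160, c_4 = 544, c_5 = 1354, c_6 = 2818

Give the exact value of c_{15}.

106804

1st diffs: 24, 138, 384, 810, 1464.
2nd diffs: 114, 246, 426, 654.
3rd diffs: 132, 180, 228.
4th diffs: 48, 48 (constant).
So c_n = 2n^4 + 2n^3 - 5n^2 - 5n + 4.
Evaluating at n = 15 gives c_{15} = 106804.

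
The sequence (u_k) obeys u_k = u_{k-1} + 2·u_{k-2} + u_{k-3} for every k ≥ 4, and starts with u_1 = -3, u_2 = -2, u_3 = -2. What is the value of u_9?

-342

Applying the relation repeatedly:
u_4 = -9;  u_5 = -15;  u_6 = -35;  u_7 = -74;  u_8 = -159;  u_9 = -342.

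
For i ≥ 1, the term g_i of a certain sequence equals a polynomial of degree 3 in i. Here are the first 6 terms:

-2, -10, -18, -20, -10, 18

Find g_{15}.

1st diffs: -8, -8, -2, 10, 28.
2nd diffs: 0, 6, 12, 18.
3rd diffs: 6, 6, 6 (constant).
Newton forward-difference form: g_i = -2 + (-8)·C(i-1,1) + 6·C(i-1,3).
At i = 15: i-1 = 14, so g_{15} = -2 - 112 + 2184 = 2070.

2070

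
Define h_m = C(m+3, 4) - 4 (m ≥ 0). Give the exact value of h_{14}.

2376

C(17, 4) = 2380, so h_{14} = 2376.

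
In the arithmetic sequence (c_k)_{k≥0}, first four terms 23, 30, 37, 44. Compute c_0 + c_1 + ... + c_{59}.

13770

Common difference d = 7.
c_k = 23 + (k - 0)·7.
c_{59} = 436; S = 60·(23 + 436)/2 = 13770.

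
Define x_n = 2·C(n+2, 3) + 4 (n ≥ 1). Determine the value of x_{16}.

1636

C(18, 3) = 816, so x_{16} = 1636.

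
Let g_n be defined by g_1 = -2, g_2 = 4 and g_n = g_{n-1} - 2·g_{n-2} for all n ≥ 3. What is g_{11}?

-112

g_3 = 8; g_4 = 0; g_5 = -16; g_6 = -16; g_7 = 16; g_8 = 48; g_9 = 16; g_{10} = -80; g_{11} = -112.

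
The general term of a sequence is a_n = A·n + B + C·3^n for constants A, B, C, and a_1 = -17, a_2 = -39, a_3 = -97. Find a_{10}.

At n = 1, 2, 3: A + B + 3C = -17; 2A + B + 9C = -39; 3A + B + 27C = -97.
Subtracting the first from the second: A + 6C = -22.
Subtracting the second from the third: A + 18C = -58.
Solving: C = -3, A = -4, then B = -4.
So a_n = -4·n + (-4) + (-3)·3^n; at n=10 this is -177191.

-177191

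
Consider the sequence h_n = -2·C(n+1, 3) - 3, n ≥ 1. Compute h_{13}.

-731

C(14, 3) = 364, so h_{13} = -731.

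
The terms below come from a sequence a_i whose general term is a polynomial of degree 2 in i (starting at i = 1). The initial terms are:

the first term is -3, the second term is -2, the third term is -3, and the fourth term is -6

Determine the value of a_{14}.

1st diffs: 1, -1, -3.
2nd diffs: -2, -2 (constant).
Newton forward-difference form: a_i = -3 + 1·C(i-1,1) + (-2)·C(i-1,2).
At i = 14: i-1 = 13, so a_{14} = -3 + 13 - 156 = -146.

-146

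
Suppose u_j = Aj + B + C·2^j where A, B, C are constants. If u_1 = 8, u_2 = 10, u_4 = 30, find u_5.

60

At j = 1, 2, 4: A + B + 2C = 8; 2A + B + 4C = 10; 4A + B + 16C = 30.
Subtracting the first from the second: A + 2C = 2.
Subtracting the second from the third: 2A + 12C = 20.
Solving: C = 2, A = -2, then B = 6.
Therefore u_5 = -10 + 6 + 2·32 = 60.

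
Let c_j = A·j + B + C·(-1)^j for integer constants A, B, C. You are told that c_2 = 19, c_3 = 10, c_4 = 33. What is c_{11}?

The three given values yield: 2A + B + C = 19; 3A + B - C = 10; 4A + B + C = 33.
Subtracting the first from the second: A - 2C = -9.
Subtracting the second from the third: A + 2C = 23.
Solving: C = 8, A = 7, then B = -3.
Therefore c_{11} = 77 + (-3) + 8·(-1) = 66.

66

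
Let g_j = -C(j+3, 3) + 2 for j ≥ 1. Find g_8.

-163

C(11, 3) = 165, so g_8 = -163.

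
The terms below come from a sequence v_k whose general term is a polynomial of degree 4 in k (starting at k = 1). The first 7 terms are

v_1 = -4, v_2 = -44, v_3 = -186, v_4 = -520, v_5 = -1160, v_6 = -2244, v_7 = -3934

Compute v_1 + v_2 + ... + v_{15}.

1st diffs: -40, -142, -334, -640, -1084, -1690.
2nd diffs: -102, -192, -306, -444, -606.
3rd diffs: -90, -114, -138, -162.
4th diffs: -24, -24, -24 (constant).
Newton forward-difference form: v_k = -4 + (-40)·C(k-1,1) + (-102)·C(k-1,2) + (-90)·C(k-1,3) + (-24)·C(k-1,4).
Continuing: …, -6416, -9900, -14620, -20834, …, v_{15} = -66630.
Summing k = 1..15 (15 terms) gives -245592.

-245592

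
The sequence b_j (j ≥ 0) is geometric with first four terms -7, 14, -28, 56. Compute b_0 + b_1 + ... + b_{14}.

-76461

Common ratio r = -2.
b_j = (-7)·(-2)^(j-0).
S = (-7)·((-2)^15 - 1)/(-2 - 1) = (-7)·(-32768 - 1)/(-3) = -76461.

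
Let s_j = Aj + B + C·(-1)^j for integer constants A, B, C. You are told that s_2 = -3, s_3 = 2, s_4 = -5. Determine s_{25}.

Write the equations: 2A + B + C = -3; 3A + B - C = 2; 4A + B + C = -5.
Subtracting the first from the second: A - 2C = 5.
Subtracting the second from the third: A + 2C = -7.
Solving: C = -3, A = -1, then B = 2.
Hence s_{25} = -1·25 + 2 + (-3)·(-1) = -20.

-20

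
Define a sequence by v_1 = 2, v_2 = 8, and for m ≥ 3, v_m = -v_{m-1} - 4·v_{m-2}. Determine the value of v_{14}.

Step forward from the initial values:
v_3 = -16  v_4 = -16  v_5 = 80  …  v_{11} = -1072  v_{12} = 10352  v_{13} = -6064  v_{14} = -35344.

-35344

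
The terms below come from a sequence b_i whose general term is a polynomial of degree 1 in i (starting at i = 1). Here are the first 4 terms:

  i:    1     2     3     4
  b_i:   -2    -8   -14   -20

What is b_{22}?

1st diffs: -6, -6, -6 (constant).
So b_i = -6i + 4.
Evaluating at i = 22 gives b_{22} = -128.

-128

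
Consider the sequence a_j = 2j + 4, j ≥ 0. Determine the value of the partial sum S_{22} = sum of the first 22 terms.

550

Over j = 0..21: Σj = 231.
Total = (2)·231 + (4)·22 = 550.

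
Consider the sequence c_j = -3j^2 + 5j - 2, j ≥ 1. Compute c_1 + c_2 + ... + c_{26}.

-16900

Over j = 1..26: Σj = 351, Σj² = 6201.
Total = (-3)·6201 + (5)·351 + (-2)·26 = -16900.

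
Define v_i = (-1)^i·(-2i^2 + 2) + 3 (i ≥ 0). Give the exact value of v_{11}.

(-1)^11 = -1; -2i^2 + 2 at i=11 is -240; so v_{11} = 243.

243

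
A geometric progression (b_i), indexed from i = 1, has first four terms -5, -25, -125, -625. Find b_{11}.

-48828125

Common ratio r = 5.
b_i = (-5)·5^(i-1).
b_{11} = (-5)·5^10 = -48828125.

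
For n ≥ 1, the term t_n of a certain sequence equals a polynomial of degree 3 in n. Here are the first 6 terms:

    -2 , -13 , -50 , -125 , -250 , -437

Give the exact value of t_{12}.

1st diffs: -11, -37, -75, -125, -187.
2nd diffs: -26, -38, -50, -62.
3rd diffs: -12, -12, -12 (constant).
Newton forward-difference form: t_n = -2 + (-11)·C(n-1,1) + (-26)·C(n-1,2) + (-12)·C(n-1,3).
At n = 12: n-1 = 11, so t_{12} = -2 - 121 - 1430 - 1980 = -3533.

-3533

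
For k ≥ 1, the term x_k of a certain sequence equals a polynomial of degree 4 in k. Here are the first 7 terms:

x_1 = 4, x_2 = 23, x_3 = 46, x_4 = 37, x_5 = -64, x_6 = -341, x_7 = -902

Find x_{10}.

-5729

1st diffs: 19, 23, -9, -101, -277, -561.
2nd diffs: 4, -32, -92, -176, -284.
3rd diffs: -36, -60, -84, -108.
4th diffs: -24, -24, -24 (constant).
So x_k = -k^4 + 4k^3 + 3k^2 - 3k + 1.
Evaluating at k = 10 gives x_{10} = -5729.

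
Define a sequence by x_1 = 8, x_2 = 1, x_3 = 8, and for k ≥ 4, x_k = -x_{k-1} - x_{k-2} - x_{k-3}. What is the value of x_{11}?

8

Compute successive terms:
x_4 = -17; x_5 = 8; x_6 = 1; x_7 = 8; x_8 = -17; x_9 = 8; x_{10} = 1; x_{11} = 8.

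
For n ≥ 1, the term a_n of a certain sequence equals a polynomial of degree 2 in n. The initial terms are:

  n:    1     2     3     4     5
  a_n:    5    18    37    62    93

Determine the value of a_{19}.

1157

1st diffs: 13, 19, 25, 31.
2nd diffs: 6, 6, 6 (constant).
So a_n = 3n^2 + 4n - 2.
Evaluating at n = 19 gives a_{19} = 1157.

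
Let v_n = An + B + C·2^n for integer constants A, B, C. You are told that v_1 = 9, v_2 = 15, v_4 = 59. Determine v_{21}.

8388569

Write the equations: A + B + 2C = 9; 2A + B + 4C = 15; 4A + B + 16C = 59.
Subtracting the first from the second: A + 2C = 6.
Subtracting the second from the third: 2A + 12C = 44.
Solving: C = 4, A = -2, then B = 3.
Therefore v_{21} = -42 + 3 + 4·2097152 = 8388569.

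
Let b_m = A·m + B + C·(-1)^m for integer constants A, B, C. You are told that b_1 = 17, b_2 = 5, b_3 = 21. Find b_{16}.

33

The three given values yield: A + B - C = 17; 2A + B + C = 5; 3A + B - C = 21.
Subtracting the first from the second: A + 2C = -12.
Subtracting the second from the third: A - 2C = 16.
Solving: C = -7, A = 2, then B = 8.
So b_m = 2·m + 8 + (-7)·(-1)^m; at m=16 this is 33.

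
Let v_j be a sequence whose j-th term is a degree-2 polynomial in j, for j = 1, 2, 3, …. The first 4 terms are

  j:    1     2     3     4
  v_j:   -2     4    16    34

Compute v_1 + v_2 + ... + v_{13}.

2158

1st diffs: 6, 12, 18.
2nd diffs: 6, 6 (constant).
Newton forward-difference form: v_j = -2 + 6·C(j-1,1) + 6·C(j-1,2).
Continuing: …, 58, 88, 124, 166, …, v_{13} = 466.
Summing j = 1..13 (13 terms) gives 2158.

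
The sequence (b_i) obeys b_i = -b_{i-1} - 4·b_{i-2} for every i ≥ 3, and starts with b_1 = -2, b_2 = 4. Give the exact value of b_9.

Iterate the recurrence:
b_3 = 4; b_4 = -20; b_5 = 4; b_6 = 76; b_7 = -92; b_8 = -212; b_9 = 580.

580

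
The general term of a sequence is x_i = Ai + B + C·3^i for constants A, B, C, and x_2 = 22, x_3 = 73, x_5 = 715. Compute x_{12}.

1594288

Plug in i = 2, 3, 5: 2A + B + 9C = 22; 3A + B + 27C = 73; 5A + B + 243C = 715.
Subtracting the first from the second: A + 18C = 51.
Subtracting the second from the third: 2A + 216C = 642.
Solving: C = 3, A = -3, then B = 1.
Therefore x_{12} = -36 + 1 + 3·531441 = 1594288.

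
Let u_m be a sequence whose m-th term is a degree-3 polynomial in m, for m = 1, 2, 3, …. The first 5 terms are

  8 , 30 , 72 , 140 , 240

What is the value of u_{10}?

1st diffs: 22, 42, 68, 100.
2nd diffs: 20, 26, 32.
3rd diffs: 6, 6 (constant).
Newton forward-difference form: u_m = 8 + 22·C(m-1,1) + 20·C(m-1,2) + 6·C(m-1,3).
At m = 10: m-1 = 9, so u_{10} = 8 + 198 + 720 + 504 = 1430.

1430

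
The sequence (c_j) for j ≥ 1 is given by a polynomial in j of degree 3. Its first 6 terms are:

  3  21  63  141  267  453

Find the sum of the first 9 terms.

4203

1st diffs: 18, 42, 78, 126, 186.
2nd diffs: 24, 36, 48, 60.
3rd diffs: 12, 12, 12 (constant).
So c_j = 2j^3 + 4j - 3.
Continuing: 711, 1053, 1491.
Summing j = 1..9 (9 terms) gives 4203.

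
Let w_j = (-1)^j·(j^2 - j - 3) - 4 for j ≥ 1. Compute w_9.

(-1)^9 = -1; j^2 - j - 3 at j=9 is 69; so w_9 = -73.

-73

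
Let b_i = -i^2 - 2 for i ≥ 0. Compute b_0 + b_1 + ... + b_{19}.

-2510

Over i = 0..19: Σi = 190, Σi² = 2470.
Total = (-1)·2470 + (-2)·20 = -2510.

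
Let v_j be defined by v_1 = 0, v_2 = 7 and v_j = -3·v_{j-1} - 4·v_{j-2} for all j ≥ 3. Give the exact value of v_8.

-637

Step forward from the initial values:
v_3 = -21  v_4 = 35  v_5 = -21  v_6 = -77  v_7 = 315  v_8 = -637.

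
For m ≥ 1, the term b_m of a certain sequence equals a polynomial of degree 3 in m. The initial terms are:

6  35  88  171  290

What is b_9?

1st diffs: 29, 53, 83, 119.
2nd diffs: 24, 30, 36.
3rd diffs: 6, 6 (constant).
Newton forward-difference form: b_m = 6 + 29·C(m-1,1) + 24·C(m-1,2) + 6·C(m-1,3).
At m = 9: m-1 = 8, so b_9 = 6 + 232 + 672 + 336 = 1246.

1246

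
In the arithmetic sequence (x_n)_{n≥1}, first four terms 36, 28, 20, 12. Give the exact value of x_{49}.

Common difference d = -8.
x_n = 36 + (n - 1)·(-8).
x_{49} = 36 + 48·(-8) = -348.

-348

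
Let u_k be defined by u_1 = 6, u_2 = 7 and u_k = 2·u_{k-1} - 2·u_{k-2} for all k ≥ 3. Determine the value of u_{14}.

Step forward from the initial values:
u_3 = 2  u_4 = -10  u_5 = -24  …  u_{11} = 32  u_{12} = -160  u_{13} = -384  u_{14} = -448.

-448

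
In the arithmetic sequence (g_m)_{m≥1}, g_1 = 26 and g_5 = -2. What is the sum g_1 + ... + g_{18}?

Common difference d = (-2 - 26) / (5 - 1) = -7.
g_m = 26 + (m - 1)·(-7).
g_{18} = -93; S = 18·(26 + (-93))/2 = -603.

-603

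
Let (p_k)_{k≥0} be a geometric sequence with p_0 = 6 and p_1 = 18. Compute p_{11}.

Common ratio r = 3.
p_k = 6·3^(k-0).
p_{11} = 6·3^11 = 1062882.

1062882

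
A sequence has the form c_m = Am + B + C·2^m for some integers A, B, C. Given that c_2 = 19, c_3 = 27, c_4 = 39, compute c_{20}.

1048663

Write the equations: 2A + B + 4C = 19; 3A + B + 8C = 27; 4A + B + 16C = 39.
Subtracting the first from the second: A + 4C = 8.
Subtracting the second from the third: A + 8C = 12.
Solving: C = 1, A = 4, then B = 7.
So c_m = 4·m + 7 + 1·2^m; at m=20 this is 1048663.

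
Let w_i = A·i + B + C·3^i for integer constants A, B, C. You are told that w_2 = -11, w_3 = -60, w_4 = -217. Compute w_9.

At i = 2, 3, 4: 2A + B + 9C = -11; 3A + B + 27C = -60; 4A + B + 81C = -217.
Subtracting the first from the second: A + 18C = -49.
Subtracting the second from the third: A + 54C = -157.
Solving: C = -3, A = 5, then B = 6.
So w_i = 5·i + 6 + (-3)·3^i; at i=9 this is -58998.

-58998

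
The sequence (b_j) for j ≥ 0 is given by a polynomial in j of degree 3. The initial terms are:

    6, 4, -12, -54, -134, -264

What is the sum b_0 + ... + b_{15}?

-29824

1st diffs: -2, -16, -42, -80, -130.
2nd diffs: -14, -26, -38, -50.
3rd diffs: -12, -12, -12 (constant).
Newton forward-difference form: b_j = 6 + (-2)·C(j,1) + (-14)·C(j,2) + (-12)·C(j,3).
Continuing: …, -456, -722, -1074, -1524, …, b_{15} = -6954.
Summing j = 0..15 (16 terms) gives -29824.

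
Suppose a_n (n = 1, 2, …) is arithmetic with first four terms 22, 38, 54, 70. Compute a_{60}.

Common difference d = 16.
a_n = 22 + (n - 1)·16.
a_{60} = 22 + 59·16 = 966.

966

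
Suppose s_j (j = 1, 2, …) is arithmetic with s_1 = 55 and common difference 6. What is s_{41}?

s_j = 55 + (j - 1)·6.
s_{41} = 55 + 40·6 = 295.

295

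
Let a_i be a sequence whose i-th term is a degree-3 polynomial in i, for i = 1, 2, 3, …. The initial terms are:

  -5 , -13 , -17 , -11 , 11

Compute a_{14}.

1st diffs: -8, -4, 6, 22.
2nd diffs: 4, 10, 16.
3rd diffs: 6, 6 (constant).
Newton forward-difference form: a_i = -5 + (-8)·C(i-1,1) + 4·C(i-1,2) + 6·C(i-1,3).
At i = 14: i-1 = 13, so a_{14} = -5 - 104 + 312 + 1716 = 1919.

1919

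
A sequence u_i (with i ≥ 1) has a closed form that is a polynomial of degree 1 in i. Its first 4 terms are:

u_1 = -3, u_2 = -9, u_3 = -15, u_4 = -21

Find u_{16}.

-93

1st diffs: -6, -6, -6 (constant).
So u_i = -6i + 3.
Evaluating at i = 16 gives u_{16} = -93.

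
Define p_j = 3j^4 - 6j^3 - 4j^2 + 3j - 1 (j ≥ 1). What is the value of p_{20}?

430459

p_{20} = 3·20^4 - 6·20^3 - 4·20^2 + 3·20 - 1 = 430459.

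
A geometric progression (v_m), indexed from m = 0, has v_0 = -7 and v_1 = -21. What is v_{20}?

-24407490807

Common ratio r = 3.
v_m = (-7)·3^(m-0).
v_{20} = (-7)·3^20 = -24407490807.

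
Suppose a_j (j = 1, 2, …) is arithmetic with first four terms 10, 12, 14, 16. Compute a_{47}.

Common difference d = 2.
a_j = 10 + (j - 1)·2.
a_{47} = 10 + 46·2 = 102.

102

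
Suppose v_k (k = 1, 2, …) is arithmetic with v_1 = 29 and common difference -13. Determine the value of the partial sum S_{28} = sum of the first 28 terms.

-4102

v_k = 29 + (k - 1)·(-13).
v_{28} = -322; S = 28·(29 + (-322))/2 = -4102.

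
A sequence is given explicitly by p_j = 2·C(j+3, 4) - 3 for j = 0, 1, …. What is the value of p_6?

C(9, 4) = 126, so p_6 = 249.

249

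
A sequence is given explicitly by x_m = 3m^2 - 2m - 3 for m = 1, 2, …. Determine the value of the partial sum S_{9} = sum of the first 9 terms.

Over m = 1..9: Σm = 45, Σm² = 285.
Total = (3)·285 + (-2)·45 + (-3)·9 = 738.

738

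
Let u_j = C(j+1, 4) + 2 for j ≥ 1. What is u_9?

212

C(10, 4) = 210, so u_9 = 212.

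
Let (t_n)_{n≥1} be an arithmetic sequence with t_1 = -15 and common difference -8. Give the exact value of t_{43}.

t_n = -15 + (n - 1)·(-8).
t_{43} = -15 + 42·(-8) = -351.

-351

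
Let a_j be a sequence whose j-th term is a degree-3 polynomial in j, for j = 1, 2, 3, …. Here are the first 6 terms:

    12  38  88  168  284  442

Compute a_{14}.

3938

1st diffs: 26, 50, 80, 116, 158.
2nd diffs: 24, 30, 36, 42.
3rd diffs: 6, 6, 6 (constant).
So a_j = j^3 + 6j^2 + j + 4.
Evaluating at j = 14 gives a_{14} = 3938.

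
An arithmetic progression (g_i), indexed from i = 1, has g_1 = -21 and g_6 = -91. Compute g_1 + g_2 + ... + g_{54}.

-21168

Common difference d = (-91 - (-21)) / (6 - 1) = -14.
g_i = -21 + (i - 1)·(-14).
g_{54} = -763; S = 54·(-21 + (-763))/2 = -21168.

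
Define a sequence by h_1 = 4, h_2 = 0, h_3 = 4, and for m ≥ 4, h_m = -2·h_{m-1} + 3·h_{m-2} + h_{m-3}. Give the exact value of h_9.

1264

Applying the relation repeatedly:
h_4 = -4;  h_5 = 20;  h_6 = -48;  h_7 = 152;  h_8 = -428;  h_9 = 1264.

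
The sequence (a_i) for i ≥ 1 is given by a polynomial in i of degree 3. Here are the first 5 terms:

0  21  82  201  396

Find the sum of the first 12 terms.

19096

1st diffs: 21, 61, 119, 195.
2nd diffs: 40, 58, 76.
3rd diffs: 18, 18 (constant).
So a_i = 3i^3 + 2i^2 - 6i + 1.
Continuing: …, 685, 1086, 1617, 2296, …, a_{12} = 5401.
Summing i = 1..12 (12 terms) gives 19096.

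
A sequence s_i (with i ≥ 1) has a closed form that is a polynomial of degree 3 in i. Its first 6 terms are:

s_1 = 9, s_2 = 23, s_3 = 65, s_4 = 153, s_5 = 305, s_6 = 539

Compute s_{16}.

11349

1st diffs: 14, 42, 88, 152, 234.
2nd diffs: 28, 46, 64, 82.
3rd diffs: 18, 18, 18 (constant).
Newton forward-difference form: s_i = 9 + 14·C(i-1,1) + 28·C(i-1,2) + 18·C(i-1,3).
At i = 16: i-1 = 15, so s_{16} = 9 + 210 + 2940 + 8190 = 11349.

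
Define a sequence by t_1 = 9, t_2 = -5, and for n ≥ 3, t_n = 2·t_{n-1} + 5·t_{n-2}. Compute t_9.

Applying the relation repeatedly:
t_3 = 35; t_4 = 45; t_5 = 265; t_6 = 755; t_7 = 2835; t_8 = 9445; t_9 = 33065.

33065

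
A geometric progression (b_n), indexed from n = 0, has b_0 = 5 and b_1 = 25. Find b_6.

Common ratio r = 5.
b_n = 5·5^(n-0).
b_6 = 5·5^6 = 78125.

78125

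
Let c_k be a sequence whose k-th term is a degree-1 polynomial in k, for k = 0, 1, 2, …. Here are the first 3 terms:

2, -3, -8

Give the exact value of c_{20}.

1st diffs: -5, -5 (constant).
So c_k = -5k + 2.
Evaluating at k = 20 gives c_{20} = -98.

-98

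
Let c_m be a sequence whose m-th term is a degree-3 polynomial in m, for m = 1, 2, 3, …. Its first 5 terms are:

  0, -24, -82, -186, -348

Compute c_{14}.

1st diffs: -24, -58, -104, -162.
2nd diffs: -34, -46, -58.
3rd diffs: -12, -12 (constant).
So c_m = -2m^3 - 5m^2 + 5m + 2.
Evaluating at m = 14 gives c_{14} = -6396.

-6396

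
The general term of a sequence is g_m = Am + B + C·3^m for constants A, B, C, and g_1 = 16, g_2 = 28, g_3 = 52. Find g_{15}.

Plug in m = 1, 2, 3: A + B + 3C = 16; 2A + B + 9C = 28; 3A + B + 27C = 52.
Subtracting the first from the second: A + 6C = 12.
Subtracting the second from the third: A + 18C = 24.
Solving: C = 1, A = 6, then B = 7.
So g_m = 6·m + 7 + 1·3^m; at m=15 this is 14349004.

14349004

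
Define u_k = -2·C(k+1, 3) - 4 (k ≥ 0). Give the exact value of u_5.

C(6, 3) = 20, so u_5 = -44.

-44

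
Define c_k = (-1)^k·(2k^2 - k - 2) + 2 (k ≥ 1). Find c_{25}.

-1221

(-1)^25 = -1; 2k^2 - k - 2 at k=25 is 1223; so c_{25} = -1221.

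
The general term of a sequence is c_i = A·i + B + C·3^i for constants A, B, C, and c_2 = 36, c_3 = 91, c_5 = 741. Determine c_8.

Plug in i = 2, 3, 5: 2A + B + 9C = 36; 3A + B + 27C = 91; 5A + B + 243C = 741.
Subtracting the first from the second: A + 18C = 55.
Subtracting the second from the third: 2A + 216C = 650.
Solving: C = 3, A = 1, then B = 7.
Therefore c_8 = 8 + 7 + 3·6561 = 19698.

19698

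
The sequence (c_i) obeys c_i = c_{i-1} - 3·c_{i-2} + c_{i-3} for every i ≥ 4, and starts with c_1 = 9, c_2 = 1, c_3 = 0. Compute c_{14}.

Compute successive terms:
c_4 = 6; c_5 = 7; c_6 = -11; …; c_{11} = -216; c_{12} = -174; c_{13} = 487; c_{14} = 793.

793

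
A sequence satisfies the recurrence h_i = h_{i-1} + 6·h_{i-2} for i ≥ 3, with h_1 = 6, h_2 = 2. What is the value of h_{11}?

168614

Step forward from the initial values:
h_3 = 38, h_4 = 50, h_5 = 278, h_6 = 578, h_7 = 2246, h_8 = 5714, h_9 = 19190, h_{10} = 53474, h_{11} = 168614.
(Characteristic roots are 3 and -2.)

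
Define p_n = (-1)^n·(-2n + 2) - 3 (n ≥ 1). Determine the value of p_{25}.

45

(-1)^25 = -1; -2n + 2 at n=25 is -48; so p_{25} = 45.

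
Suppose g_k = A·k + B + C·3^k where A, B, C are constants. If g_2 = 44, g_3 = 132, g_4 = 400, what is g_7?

10924

At k = 2, 3, 4: 2A + B + 9C = 44; 3A + B + 27C = 132; 4A + B + 81C = 400.
Subtracting the first from the second: A + 18C = 88.
Subtracting the second from the third: A + 54C = 268.
Solving: C = 5, A = -2, then B = 3.
Therefore g_7 = -14 + 3 + 5·2187 = 10924.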